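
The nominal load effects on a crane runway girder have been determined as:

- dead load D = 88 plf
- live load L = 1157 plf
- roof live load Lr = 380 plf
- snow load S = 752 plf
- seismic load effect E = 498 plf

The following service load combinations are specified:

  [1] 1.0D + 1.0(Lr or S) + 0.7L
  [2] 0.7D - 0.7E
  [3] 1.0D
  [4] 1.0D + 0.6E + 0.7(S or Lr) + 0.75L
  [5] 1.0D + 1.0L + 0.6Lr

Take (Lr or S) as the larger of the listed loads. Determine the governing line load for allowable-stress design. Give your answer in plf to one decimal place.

1781.0 plf

(Lr or S) → S = 752 plf; (S or Lr) → S = 752 plf.
[1] 1.0(88) + 1.0(752) + 0.7(1157) = 88.0 + 752.0 + 809.9 = 1649.9
[2] 0.7(88) - 0.7(498) = 61.6 - 348.6 = -287.0
[3] 1.0(88) = 88.0
[4] 1.0(88) + 0.6(498) + 0.7(752) + 0.75(1157) = 88.0 + 298.8 + 526.4 + 867.8 = 1781.0
[5] 1.0(88) + 1.0(1157) + 0.6(380) = 88.0 + 1157.0 + 228.0 = 1473.0
Combination 4 governs: w = 1781.0 plf.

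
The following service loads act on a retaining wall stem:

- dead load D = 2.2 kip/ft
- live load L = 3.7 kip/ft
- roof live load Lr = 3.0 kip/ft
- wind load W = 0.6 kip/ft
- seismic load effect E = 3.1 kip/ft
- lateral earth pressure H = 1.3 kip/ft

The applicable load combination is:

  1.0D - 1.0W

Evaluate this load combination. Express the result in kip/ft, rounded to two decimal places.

1.60 kip/ft

1.0(2.2) - 1.0(0.6) = 2.20 - 0.60 = 1.60
w_u = 1.60 kip/ft.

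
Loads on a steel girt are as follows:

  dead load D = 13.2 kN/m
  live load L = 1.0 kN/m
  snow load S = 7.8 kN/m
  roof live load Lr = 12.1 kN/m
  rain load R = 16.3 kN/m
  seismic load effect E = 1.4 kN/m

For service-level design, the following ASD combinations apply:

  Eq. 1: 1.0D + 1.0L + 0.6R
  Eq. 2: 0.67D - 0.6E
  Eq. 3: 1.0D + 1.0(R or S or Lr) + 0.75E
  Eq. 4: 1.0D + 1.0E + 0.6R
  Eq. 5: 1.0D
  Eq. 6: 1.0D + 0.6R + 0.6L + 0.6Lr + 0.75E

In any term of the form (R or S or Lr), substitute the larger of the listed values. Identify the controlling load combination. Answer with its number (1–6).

Combination 6

(R or S or Lr) → R = 16.3 kN/m.
Eq. 1: 1.0(13.2) + 1.0(1.0) + 0.6(16.3) = 13.2 + 1.0 + 9.8 = 24.0
Eq. 2: 0.67(13.2) - 0.6(1.4) = 8.8 - 0.8 = 8.0
Eq. 3: 1.0(13.2) + 1.0(16.3) + 0.75(1.4) = 13.2 + 16.3 + 1.1 = 30.6
Eq. 4: 1.0(13.2) + 1.0(1.4) + 0.6(16.3) = 13.2 + 1.4 + 9.8 = 24.4
Eq. 5: 1.0(13.2) = 13.2
Eq. 6: 1.0(13.2) + 0.6(16.3) + 0.6(1.0) + 0.6(12.1) + 0.75(1.4) = 31.9
The largest value is 31.9 kN/m from combination 6.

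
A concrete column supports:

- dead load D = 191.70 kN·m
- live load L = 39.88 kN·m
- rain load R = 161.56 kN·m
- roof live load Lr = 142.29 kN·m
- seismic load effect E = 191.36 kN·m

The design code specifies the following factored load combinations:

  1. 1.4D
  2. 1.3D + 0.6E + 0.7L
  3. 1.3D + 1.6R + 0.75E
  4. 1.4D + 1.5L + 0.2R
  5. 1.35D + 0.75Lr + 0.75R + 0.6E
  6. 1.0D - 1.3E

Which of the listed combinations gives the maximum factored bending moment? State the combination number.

Combination 3

1. 1.4(191.70) = 268.38
2. 1.3(191.70) + 0.6(191.36) + 0.7(39.88) = 391.94
3. 1.3(191.70) + 1.6(161.56) + 0.75(191.36) = 249.21 + 258.50 + 143.52 = 651.23
4. 1.4(191.70) + 1.5(39.88) + 0.2(161.56) = 268.38 + 59.82 + 32.31 = 360.51
5. 1.35(191.70) + 0.75(142.29) + 0.75(161.56) + 0.6(191.36) = 601.50
6. 1.0(191.70) - 1.3(191.36) = 191.70 - 248.77 = -57.07
The largest value is 651.23 kN·m from combination 3.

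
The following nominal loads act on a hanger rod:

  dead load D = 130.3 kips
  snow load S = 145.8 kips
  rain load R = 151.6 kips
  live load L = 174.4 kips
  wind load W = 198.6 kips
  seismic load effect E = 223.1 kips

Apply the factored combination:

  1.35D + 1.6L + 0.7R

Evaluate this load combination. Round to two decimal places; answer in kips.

561.07 kips

1.35(130.3) + 1.6(174.4) + 0.7(151.6) = 175.91 + 279.04 + 106.12 = 561.07
P_u = 561.07 kips.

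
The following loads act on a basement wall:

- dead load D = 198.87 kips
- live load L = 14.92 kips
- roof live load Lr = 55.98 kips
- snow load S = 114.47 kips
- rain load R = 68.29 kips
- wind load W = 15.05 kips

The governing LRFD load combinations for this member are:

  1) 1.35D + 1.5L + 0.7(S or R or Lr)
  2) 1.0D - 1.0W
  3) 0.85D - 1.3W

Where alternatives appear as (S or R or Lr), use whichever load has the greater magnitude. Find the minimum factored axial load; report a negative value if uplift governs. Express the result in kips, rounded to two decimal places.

(S or R or Lr) → S = 114.47 kips.
1) 1.35(198.87) + 1.5(14.92) + 0.7(114.47) = 268.47 + 22.38 + 80.13 = 370.98
2) 1.0(198.87) - 1.0(15.05) = 198.87 - 15.05 = 183.82
3) 0.85(198.87) - 1.3(15.05) = 169.04 - 19.57 = 149.47
Combination 3 gives the minimum: 149.47 kips.

149.47 kips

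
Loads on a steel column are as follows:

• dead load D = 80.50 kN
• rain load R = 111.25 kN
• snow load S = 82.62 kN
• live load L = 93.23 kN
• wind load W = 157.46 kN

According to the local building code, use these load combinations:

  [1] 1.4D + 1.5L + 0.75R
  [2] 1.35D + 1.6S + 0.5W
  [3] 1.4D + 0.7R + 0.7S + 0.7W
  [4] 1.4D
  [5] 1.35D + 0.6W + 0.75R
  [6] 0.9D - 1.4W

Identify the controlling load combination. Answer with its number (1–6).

[1] 1.4(80.50) + 1.5(93.23) + 0.75(111.25) = 335.98
[2] 1.35(80.50) + 1.6(82.62) + 0.5(157.46) = 108.68 + 132.19 + 78.73 = 319.60
[3] 1.4(80.50) + 0.7(111.25) + 0.7(82.62) + 0.7(157.46) = 112.70 + 77.88 + 57.83 + 110.22 = 358.63
[4] 1.4(80.50) = 112.70
[5] 1.35(80.50) + 0.6(157.46) + 0.75(111.25) = 286.59
[6] 0.9(80.50) - 1.4(157.46) = 72.45 - 220.44 = -147.99
The largest value is 358.63 kN from combination 3.

Combination 3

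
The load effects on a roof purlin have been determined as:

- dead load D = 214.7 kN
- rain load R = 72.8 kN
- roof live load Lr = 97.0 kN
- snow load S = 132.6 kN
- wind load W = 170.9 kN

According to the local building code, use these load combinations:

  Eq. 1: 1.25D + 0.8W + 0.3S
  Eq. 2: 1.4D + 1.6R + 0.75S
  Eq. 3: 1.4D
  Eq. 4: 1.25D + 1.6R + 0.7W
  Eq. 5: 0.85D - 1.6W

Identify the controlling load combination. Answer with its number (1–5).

Combination 2

Eq. 1: 1.25(214.7) + 0.8(170.9) + 0.3(132.6) = 268.38 + 136.72 + 39.78 = 444.88
Eq. 2: 1.4(214.7) + 1.6(72.8) + 0.75(132.6) = 300.58 + 116.48 + 99.45 = 516.51
Eq. 3: 1.4(214.7) = 300.58
Eq. 4: 1.25(214.7) + 1.6(72.8) + 0.7(170.9) = 268.38 + 116.48 + 119.63 = 504.49
Eq. 5: 0.85(214.7) - 1.6(170.9) = -90.95
The largest value is 516.51 kN from combination 2.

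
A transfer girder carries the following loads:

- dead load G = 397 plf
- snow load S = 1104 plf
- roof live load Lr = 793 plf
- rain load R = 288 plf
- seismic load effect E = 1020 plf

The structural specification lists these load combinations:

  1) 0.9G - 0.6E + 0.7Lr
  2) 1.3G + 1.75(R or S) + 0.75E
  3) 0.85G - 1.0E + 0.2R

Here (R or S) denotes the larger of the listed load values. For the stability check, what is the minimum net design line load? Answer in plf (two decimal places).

(R or S) → S = 1104 plf.
1) 0.9(397) - 0.6(1020) + 0.7(793) = 357.30 - 612.00 + 555.10 = 300.40
2) 1.3(397) + 1.75(1104) + 0.75(1020) = 516.10 + 1932.00 + 765.00 = 3213.10
3) 0.85(397) - 1.0(1020) + 0.2(288) = 337.45 - 1020.00 + 57.60 = -624.95
Combination 3 gives the minimum: -624.95 plf.

-624.95 plf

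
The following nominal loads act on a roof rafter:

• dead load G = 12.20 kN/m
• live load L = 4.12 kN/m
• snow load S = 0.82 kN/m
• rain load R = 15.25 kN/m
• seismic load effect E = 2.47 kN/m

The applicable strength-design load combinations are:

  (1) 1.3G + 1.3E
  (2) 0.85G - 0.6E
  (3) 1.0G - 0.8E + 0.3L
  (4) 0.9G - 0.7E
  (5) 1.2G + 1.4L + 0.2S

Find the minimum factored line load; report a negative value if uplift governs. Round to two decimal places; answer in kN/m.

(1) 1.3(12.20) + 1.3(2.47) = 19.07
(2) 0.85(12.20) - 0.6(2.47) = 8.89
(3) 1.0(12.20) - 0.8(2.47) + 0.3(4.12) = 11.46
(4) 0.9(12.20) - 0.7(2.47) = 9.25
(5) 1.2(12.20) + 1.4(4.12) + 0.2(0.82) = 20.57
Combination 2 gives the minimum: 8.89 kN/m.

8.89 kN/m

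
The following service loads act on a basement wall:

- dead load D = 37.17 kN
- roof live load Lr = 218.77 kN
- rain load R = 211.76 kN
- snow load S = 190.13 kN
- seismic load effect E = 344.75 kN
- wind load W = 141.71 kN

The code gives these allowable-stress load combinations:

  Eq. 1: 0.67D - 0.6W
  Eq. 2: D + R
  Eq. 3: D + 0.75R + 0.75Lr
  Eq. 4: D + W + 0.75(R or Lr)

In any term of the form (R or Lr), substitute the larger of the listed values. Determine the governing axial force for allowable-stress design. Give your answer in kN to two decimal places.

(R or Lr) → Lr = 218.77 kN.
Eq. 1: 0.67(37.17) - 0.6(141.71) = -60.12
Eq. 2: 1.0(37.17) + 1.0(211.76) = 248.93
Eq. 3: 1.0(37.17) + 0.75(211.76) + 0.75(218.77) = 360.07
Eq. 4: 1.0(37.17) + 1.0(141.71) + 0.75(218.77) = 342.96
Combination 3 governs: N = 360.07 kN.

360.07 kN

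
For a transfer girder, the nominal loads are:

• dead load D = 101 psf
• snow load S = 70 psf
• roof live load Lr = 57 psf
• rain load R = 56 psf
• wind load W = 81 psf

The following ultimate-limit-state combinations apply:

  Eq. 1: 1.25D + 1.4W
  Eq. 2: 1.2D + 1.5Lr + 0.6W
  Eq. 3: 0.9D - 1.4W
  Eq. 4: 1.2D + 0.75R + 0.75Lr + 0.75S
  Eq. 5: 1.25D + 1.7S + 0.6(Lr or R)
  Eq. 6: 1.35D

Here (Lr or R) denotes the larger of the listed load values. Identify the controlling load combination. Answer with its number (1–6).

(Lr or R) → Lr = 57 psf.
Eq. 1: 1.25(101) + 1.4(81) = 126.3 + 113.4 = 239.7
Eq. 2: 1.2(101) + 1.5(57) + 0.6(81) = 121.2 + 85.5 + 48.6 = 255.3
Eq. 3: 0.9(101) - 1.4(81) = 90.9 - 113.4 = -22.5
Eq. 4: 1.2(101) + 0.75(56) + 0.75(57) + 0.75(70) = 121.2 + 42.0 + 42.8 + 52.5 = 258.5
Eq. 5: 1.25(101) + 1.7(70) + 0.6(57) = 126.3 + 119.0 + 34.2 = 279.5
Eq. 6: 1.35(101) = 136.4
The largest value is 279.5 psf from combination 5.

Combination 5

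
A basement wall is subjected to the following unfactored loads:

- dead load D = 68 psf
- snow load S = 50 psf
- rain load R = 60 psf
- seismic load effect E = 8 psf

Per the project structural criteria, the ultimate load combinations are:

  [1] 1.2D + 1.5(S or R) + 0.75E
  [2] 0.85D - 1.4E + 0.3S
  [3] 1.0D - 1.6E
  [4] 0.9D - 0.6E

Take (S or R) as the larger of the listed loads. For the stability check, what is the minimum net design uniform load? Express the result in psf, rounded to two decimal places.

(S or R) → R = 60 psf.
[1] 1.2(68) + 1.5(60) + 0.75(8) = 81.60 + 90.00 + 6.00 = 177.60
[2] 0.85(68) - 1.4(8) + 0.3(50) = 57.80 - 11.20 + 15.00 = 61.60
[3] 1.0(68) - 1.6(8) = 68.00 - 12.80 = 55.20
[4] 0.9(68) - 0.6(8) = 61.20 - 4.80 = 56.40
Combination 3 gives the minimum: 55.20 psf.

55.20 psf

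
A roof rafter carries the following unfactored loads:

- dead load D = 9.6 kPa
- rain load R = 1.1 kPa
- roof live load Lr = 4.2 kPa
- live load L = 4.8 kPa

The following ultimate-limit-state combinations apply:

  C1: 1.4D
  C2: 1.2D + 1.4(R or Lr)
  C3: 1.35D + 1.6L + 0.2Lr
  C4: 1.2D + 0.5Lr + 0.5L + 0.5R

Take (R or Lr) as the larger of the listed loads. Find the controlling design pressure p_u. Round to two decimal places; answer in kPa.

21.48 kPa

(R or Lr) → Lr = 4.2 kPa.
C1: 1.4(9.6) = 13.44
C2: 1.2(9.6) + 1.4(4.2) = 11.52 + 5.88 = 17.40
C3: 1.35(9.6) + 1.6(4.8) + 0.2(4.2) = 12.96 + 7.68 + 0.84 = 21.48
C4: 1.2(9.6) + 0.5(4.2) + 0.5(4.8) + 0.5(1.1) = 11.52 + 2.10 + 2.40 + 0.55 = 16.57
Maximum is from combination 3.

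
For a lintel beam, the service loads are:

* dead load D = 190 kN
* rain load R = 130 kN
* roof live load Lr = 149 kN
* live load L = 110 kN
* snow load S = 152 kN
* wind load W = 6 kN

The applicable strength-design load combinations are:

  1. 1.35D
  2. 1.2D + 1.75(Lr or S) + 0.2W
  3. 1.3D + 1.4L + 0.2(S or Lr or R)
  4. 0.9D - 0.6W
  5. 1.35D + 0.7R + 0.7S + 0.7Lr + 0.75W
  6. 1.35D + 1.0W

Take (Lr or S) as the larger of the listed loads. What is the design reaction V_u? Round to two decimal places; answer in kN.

562.70 kN

(Lr or S) → S = 152 kN; (S or Lr or R) → S = 152 kN.
1. 1.35(190) = 256.50
2. 1.2(190) + 1.75(152) + 0.2(6) = 228.00 + 266.00 + 1.20 = 495.20
3. 1.3(190) + 1.4(110) + 0.2(152) = 247.00 + 154.00 + 30.40 = 431.40
4. 0.9(190) - 0.6(6) = 171.00 - 3.60 = 167.40
5. 1.35(190) + 0.7(130) + 0.7(152) + 0.7(149) + 0.75(6) = 256.50 + 91.00 + 106.40 + 104.30 + 4.50 = 562.70
6. 1.35(190) + 1.0(6) = 256.50 + 6.00 = 262.50
Combination 5 governs: V_u = 562.70 kN.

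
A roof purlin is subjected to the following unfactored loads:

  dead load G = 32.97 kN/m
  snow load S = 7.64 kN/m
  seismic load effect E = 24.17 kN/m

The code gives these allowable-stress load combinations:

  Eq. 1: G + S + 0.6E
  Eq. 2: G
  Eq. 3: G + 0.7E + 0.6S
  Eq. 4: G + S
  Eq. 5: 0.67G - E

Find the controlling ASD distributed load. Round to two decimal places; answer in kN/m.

Eq. 1: 1.0(32.97) + 1.0(7.64) + 0.6(24.17) = 55.11
Eq. 2: 1.0(32.97) = 32.97
Eq. 3: 1.0(32.97) + 0.7(24.17) + 0.6(7.64) = 54.47
Eq. 4: 1.0(32.97) + 1.0(7.64) = 40.61
Eq. 5: 0.67(32.97) - 1.0(24.17) = -2.08
Maximum is from combination 1.

55.11 kN/m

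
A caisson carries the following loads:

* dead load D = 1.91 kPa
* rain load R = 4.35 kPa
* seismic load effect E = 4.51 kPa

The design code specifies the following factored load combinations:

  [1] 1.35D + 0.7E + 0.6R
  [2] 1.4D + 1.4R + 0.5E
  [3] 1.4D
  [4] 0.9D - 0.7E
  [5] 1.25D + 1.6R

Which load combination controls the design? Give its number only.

Combination 2

[1] 1.35(1.91) + 0.7(4.51) + 0.6(4.35) = 2.58 + 3.16 + 2.61 = 8.35
[2] 1.4(1.91) + 1.4(4.35) + 0.5(4.51) = 2.67 + 6.09 + 2.26 = 11.02
[3] 1.4(1.91) = 2.67
[4] 0.9(1.91) - 0.7(4.51) = 1.72 - 3.16 = -1.44
[5] 1.25(1.91) + 1.6(4.35) = 2.39 + 6.96 = 9.35
The largest value is 11.02 kPa from combination 2.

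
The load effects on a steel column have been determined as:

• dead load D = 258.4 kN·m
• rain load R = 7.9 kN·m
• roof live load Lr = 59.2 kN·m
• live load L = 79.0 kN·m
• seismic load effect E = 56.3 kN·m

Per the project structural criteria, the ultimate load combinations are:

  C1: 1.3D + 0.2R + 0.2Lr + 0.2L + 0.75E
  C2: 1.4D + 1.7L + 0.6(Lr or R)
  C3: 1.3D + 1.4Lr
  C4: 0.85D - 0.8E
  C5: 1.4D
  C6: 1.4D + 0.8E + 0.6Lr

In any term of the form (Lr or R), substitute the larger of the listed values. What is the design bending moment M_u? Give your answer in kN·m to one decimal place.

531.6 kN·m

(Lr or R) → Lr = 59.2 kN·m.
C1: 1.3(258.4) + 0.2(7.9) + 0.2(59.2) + 0.2(79.0) + 0.75(56.3) = 407.4
C2: 1.4(258.4) + 1.7(79.0) + 0.6(59.2) = 361.8 + 134.3 + 35.5 = 531.6
C3: 1.3(258.4) + 1.4(59.2) = 335.9 + 82.9 = 418.8
C4: 0.85(258.4) - 0.8(56.3) = 219.6 - 45.0 = 174.6
C5: 1.4(258.4) = 361.8
C6: 1.4(258.4) + 0.8(56.3) + 0.6(59.2) = 361.8 + 45.0 + 35.5 = 442.3
The controlling combination is 2, giving 531.6 kN·m.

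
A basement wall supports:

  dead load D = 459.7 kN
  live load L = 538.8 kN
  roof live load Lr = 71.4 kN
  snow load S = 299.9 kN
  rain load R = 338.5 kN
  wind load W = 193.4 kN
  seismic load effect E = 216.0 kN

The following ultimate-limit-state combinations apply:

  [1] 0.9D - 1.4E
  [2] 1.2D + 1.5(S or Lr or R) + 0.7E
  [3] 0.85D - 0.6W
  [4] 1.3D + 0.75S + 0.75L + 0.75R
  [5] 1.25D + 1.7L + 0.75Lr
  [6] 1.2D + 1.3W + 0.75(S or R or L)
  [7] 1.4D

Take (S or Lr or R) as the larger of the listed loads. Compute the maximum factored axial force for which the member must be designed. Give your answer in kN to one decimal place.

(S or Lr or R) → R = 338.5 kN; (S or R or L) → L = 538.8 kN.
[1] 0.9(459.7) - 1.4(216.0) = 413.7 - 302.4 = 111.3
[2] 1.2(459.7) + 1.5(338.5) + 0.7(216.0) = 551.6 + 507.8 + 151.2 = 1210.6
[3] 0.85(459.7) - 0.6(193.4) = 390.7 - 116.0 = 274.7
[4] 1.3(459.7) + 0.75(299.9) + 0.75(538.8) + 0.75(338.5) = 597.6 + 224.9 + 404.1 + 253.9 = 1480.5
[5] 1.25(459.7) + 1.7(538.8) + 0.75(71.4) = 1544.1
[6] 1.2(459.7) + 1.3(193.4) + 0.75(538.8) = 1207.2
[7] 1.4(459.7) = 643.6
Maximum is from combination 5.

1544.1 kN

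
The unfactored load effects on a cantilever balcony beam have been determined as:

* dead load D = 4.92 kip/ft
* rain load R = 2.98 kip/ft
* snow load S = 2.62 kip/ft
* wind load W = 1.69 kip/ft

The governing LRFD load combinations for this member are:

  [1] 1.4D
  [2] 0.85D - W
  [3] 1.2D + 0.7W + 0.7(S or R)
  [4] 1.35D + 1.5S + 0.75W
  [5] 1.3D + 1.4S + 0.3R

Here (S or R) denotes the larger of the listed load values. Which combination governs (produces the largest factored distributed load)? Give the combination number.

Combination 4

(S or R) → R = 2.98 kip/ft.
[1] 1.4(4.92) = 6.89
[2] 0.85(4.92) - 1.0(1.69) = 4.18 - 1.69 = 2.49
[3] 1.2(4.92) + 0.7(1.69) + 0.7(2.98) = 5.90 + 1.18 + 2.09 = 9.17
[4] 1.35(4.92) + 1.5(2.62) + 0.75(1.69) = 6.64 + 3.93 + 1.27 = 11.84
[5] 1.3(4.92) + 1.4(2.62) + 0.3(2.98) = 6.40 + 3.67 + 0.89 = 10.96
The largest value is 11.84 kip/ft from combination 4.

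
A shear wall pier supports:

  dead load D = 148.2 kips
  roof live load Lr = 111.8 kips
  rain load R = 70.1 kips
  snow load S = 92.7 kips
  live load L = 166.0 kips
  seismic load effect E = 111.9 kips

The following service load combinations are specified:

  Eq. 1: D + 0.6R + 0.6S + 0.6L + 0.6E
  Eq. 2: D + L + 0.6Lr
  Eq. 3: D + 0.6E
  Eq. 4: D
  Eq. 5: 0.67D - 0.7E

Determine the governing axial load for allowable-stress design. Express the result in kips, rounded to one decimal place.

Eq. 1: 1.0(148.2) + 0.6(70.1) + 0.6(92.7) + 0.6(166.0) + 0.6(111.9) = 148.2 + 42.1 + 55.6 + 99.6 + 67.1 = 412.6
Eq. 2: 1.0(148.2) + 1.0(166.0) + 0.6(111.8) = 148.2 + 166.0 + 67.1 = 381.3
Eq. 3: 1.0(148.2) + 0.6(111.9) = 148.2 + 67.1 = 215.3
Eq. 4: 1.0(148.2) = 148.2
Eq. 5: 0.67(148.2) - 0.7(111.9) = 99.3 - 78.3 = 21.0
The controlling combination is 1, giving 412.6 kips.

412.6 kips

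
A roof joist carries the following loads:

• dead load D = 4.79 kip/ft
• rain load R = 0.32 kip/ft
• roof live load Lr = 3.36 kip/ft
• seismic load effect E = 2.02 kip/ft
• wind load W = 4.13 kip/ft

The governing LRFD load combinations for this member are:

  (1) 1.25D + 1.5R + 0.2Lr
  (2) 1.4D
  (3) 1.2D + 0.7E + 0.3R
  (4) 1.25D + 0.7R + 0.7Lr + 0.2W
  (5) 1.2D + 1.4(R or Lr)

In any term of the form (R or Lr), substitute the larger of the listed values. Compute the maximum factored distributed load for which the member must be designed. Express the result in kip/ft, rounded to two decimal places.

(R or Lr) → Lr = 3.36 kip/ft.
(1) 1.25(4.79) + 1.5(0.32) + 0.2(3.36) = 7.14
(2) 1.4(4.79) = 6.71
(3) 1.2(4.79) + 0.7(2.02) + 0.3(0.32) = 7.26
(4) 1.25(4.79) + 0.7(0.32) + 0.7(3.36) + 0.2(4.13) = 9.39
(5) 1.2(4.79) + 1.4(3.36) = 10.45
The controlling combination is 5, giving 10.45 kip/ft.

10.45 kip/ft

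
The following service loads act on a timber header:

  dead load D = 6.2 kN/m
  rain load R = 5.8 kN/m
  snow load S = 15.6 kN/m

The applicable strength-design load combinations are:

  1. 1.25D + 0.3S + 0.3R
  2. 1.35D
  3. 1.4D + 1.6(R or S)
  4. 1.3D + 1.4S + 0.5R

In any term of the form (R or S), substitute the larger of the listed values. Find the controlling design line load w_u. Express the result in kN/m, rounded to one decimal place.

(R or S) → S = 15.6 kN/m.
1. 1.25(6.2) + 0.3(15.6) + 0.3(5.8) = 14.2
2. 1.35(6.2) = 8.4
3. 1.4(6.2) + 1.6(15.6) = 33.6
4. 1.3(6.2) + 1.4(15.6) + 0.5(5.8) = 32.8
Combination 3 governs: w_u = 33.6 kN/m.

33.6 kN/m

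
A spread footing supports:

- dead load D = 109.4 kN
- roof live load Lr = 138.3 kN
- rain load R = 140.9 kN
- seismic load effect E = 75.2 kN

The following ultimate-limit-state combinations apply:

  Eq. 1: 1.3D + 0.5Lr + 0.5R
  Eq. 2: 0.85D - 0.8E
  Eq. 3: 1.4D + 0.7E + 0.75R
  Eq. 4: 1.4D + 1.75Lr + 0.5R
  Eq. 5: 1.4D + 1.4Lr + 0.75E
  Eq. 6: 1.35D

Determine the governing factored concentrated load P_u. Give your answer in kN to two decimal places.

Eq. 1: 1.3(109.4) + 0.5(138.3) + 0.5(140.9) = 142.22 + 69.15 + 70.45 = 281.82
Eq. 2: 0.85(109.4) - 0.8(75.2) = 92.99 - 60.16 = 32.83
Eq. 3: 1.4(109.4) + 0.7(75.2) + 0.75(140.9) = 153.16 + 52.64 + 105.68 = 311.48
Eq. 4: 1.4(109.4) + 1.75(138.3) + 0.5(140.9) = 153.16 + 242.03 + 70.45 = 465.64
Eq. 5: 1.4(109.4) + 1.4(138.3) + 0.75(75.2) = 153.16 + 193.62 + 56.40 = 403.18
Eq. 6: 1.35(109.4) = 147.69
The controlling combination is 4, giving 465.64 kN.

465.64 kN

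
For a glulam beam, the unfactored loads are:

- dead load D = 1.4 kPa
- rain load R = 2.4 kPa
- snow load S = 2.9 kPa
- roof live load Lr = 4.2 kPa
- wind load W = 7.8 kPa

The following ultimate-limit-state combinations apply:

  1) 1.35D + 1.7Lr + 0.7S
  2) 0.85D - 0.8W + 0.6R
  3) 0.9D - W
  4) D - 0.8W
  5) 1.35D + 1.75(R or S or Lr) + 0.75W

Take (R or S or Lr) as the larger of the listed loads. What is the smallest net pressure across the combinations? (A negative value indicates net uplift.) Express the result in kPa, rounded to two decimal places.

-6.54 kPa

(R or S or Lr) → Lr = 4.2 kPa.
1) 1.35(1.4) + 1.7(4.2) + 0.7(2.9) = 11.06
2) 0.85(1.4) - 0.8(7.8) + 0.6(2.4) = -3.61
3) 0.9(1.4) - 1.0(7.8) = -6.54
4) 1.0(1.4) - 0.8(7.8) = -4.84
5) 1.35(1.4) + 1.75(4.2) + 0.75(7.8) = 15.09
Combination 3 gives the minimum: -6.54 kPa.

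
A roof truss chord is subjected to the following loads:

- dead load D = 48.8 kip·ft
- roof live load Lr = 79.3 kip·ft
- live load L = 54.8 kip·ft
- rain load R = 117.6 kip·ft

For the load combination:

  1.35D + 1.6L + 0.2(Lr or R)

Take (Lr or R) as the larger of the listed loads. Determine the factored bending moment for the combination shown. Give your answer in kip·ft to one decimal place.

(Lr or R) → R = 117.6 kip·ft.
1.35(48.8) + 1.6(54.8) + 0.2(117.6) = 65.9 + 87.7 + 23.5 = 177.1
M_u = 177.1 kip·ft.

177.1 kip·ft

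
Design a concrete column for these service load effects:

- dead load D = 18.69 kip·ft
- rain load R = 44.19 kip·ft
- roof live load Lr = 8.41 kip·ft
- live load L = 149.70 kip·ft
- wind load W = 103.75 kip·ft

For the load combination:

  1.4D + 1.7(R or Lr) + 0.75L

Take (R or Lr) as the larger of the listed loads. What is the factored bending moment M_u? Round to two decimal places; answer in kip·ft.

213.56 kip·ft

(R or Lr) → R = 44.19 kip·ft.
1.4(18.69) + 1.7(44.19) + 0.75(149.70) = 213.56
M_u = 213.56 kip·ft.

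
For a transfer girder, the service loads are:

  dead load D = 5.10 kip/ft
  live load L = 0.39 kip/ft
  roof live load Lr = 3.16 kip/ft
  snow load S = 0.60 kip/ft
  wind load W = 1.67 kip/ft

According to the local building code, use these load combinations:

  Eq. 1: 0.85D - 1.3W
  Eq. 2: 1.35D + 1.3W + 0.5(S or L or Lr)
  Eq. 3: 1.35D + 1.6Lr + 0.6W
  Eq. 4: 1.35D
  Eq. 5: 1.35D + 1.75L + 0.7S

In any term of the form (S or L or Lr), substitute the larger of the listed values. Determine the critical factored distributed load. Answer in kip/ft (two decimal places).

(S or L or Lr) → Lr = 3.16 kip/ft.
Eq. 1: 0.85(5.10) - 1.3(1.67) = 2.16
Eq. 2: 1.35(5.10) + 1.3(1.67) + 0.5(3.16) = 6.89 + 2.17 + 1.58 = 10.64
Eq. 3: 1.35(5.10) + 1.6(3.16) + 0.6(1.67) = 12.94
Eq. 4: 1.35(5.10) = 6.89
Eq. 5: 1.35(5.10) + 1.75(0.39) + 0.7(0.60) = 6.89 + 0.68 + 0.42 = 7.99
Maximum is from combination 3.

12.94 kip/ft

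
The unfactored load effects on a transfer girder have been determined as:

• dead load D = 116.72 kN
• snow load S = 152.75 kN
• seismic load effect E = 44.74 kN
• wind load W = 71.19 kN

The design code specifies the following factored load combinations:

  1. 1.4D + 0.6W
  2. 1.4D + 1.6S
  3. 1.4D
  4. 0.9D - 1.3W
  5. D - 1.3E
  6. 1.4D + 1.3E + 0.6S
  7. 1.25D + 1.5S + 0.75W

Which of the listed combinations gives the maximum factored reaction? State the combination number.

1. 1.4(116.72) + 0.6(71.19) = 206.12
2. 1.4(116.72) + 1.6(152.75) = 407.81
3. 1.4(116.72) = 163.41
4. 0.9(116.72) - 1.3(71.19) = 12.50
5. 1.0(116.72) - 1.3(44.74) = 58.56
6. 1.4(116.72) + 1.3(44.74) + 0.6(152.75) = 313.22
7. 1.25(116.72) + 1.5(152.75) + 0.75(71.19) = 428.42
The largest value is 428.42 kN from combination 7.

Combination 7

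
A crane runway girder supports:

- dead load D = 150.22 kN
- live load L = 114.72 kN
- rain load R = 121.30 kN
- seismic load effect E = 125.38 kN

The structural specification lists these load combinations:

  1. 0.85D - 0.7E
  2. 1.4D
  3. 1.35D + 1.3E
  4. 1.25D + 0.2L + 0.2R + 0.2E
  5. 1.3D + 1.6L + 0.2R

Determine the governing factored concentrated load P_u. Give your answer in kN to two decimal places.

403.10 kN

1. 0.85(150.22) - 0.7(125.38) = 39.92
2. 1.4(150.22) = 210.31
3. 1.35(150.22) + 1.3(125.38) = 365.79
4. 1.25(150.22) + 0.2(114.72) + 0.2(121.30) + 0.2(125.38) = 260.06
5. 1.3(150.22) + 1.6(114.72) + 0.2(121.30) = 403.10
Combination 5 governs: P_u = 403.10 kN.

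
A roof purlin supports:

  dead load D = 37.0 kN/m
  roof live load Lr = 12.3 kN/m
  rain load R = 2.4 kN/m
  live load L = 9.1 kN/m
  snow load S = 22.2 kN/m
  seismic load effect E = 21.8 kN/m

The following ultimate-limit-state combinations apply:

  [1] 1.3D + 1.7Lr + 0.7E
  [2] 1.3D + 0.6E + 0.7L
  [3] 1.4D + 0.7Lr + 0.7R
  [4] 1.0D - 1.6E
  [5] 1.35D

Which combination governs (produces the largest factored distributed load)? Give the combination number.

[1] 1.3(37.0) + 1.7(12.3) + 0.7(21.8) = 84.27
[2] 1.3(37.0) + 0.6(21.8) + 0.7(9.1) = 67.55
[3] 1.4(37.0) + 0.7(12.3) + 0.7(2.4) = 62.09
[4] 1.0(37.0) - 1.6(21.8) = 2.12
[5] 1.35(37.0) = 49.95
The largest value is 84.27 kN/m from combination 1.

Combination 1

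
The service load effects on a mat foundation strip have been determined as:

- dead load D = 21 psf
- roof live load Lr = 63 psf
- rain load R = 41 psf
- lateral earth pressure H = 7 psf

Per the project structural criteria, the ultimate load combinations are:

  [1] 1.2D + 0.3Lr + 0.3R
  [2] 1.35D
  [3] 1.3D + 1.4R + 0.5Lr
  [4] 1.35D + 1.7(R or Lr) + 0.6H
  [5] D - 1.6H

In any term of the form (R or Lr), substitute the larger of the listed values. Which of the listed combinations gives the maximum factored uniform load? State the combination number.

(R or Lr) → Lr = 63 psf.
[1] 1.2(21) + 0.3(63) + 0.3(41) = 25.20 + 18.90 + 12.30 = 56.40
[2] 1.35(21) = 28.35
[3] 1.3(21) + 1.4(41) + 0.5(63) = 27.30 + 57.40 + 31.50 = 116.20
[4] 1.35(21) + 1.7(63) + 0.6(7) = 28.35 + 107.10 + 4.20 = 139.65
[5] 1.0(21) - 1.6(7) = 21.00 - 11.20 = 9.80
The largest value is 139.65 psf from combination 4.

Combination 4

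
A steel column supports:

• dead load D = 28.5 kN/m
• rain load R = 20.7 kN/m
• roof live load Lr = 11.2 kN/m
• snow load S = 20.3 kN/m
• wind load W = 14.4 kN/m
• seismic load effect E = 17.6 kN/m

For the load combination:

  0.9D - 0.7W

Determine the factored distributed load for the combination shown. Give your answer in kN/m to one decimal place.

0.9(28.5) - 0.7(14.4) = 25.7 - 10.1 = 15.6
w_u = 15.6 kN/m.

15.6 kN/m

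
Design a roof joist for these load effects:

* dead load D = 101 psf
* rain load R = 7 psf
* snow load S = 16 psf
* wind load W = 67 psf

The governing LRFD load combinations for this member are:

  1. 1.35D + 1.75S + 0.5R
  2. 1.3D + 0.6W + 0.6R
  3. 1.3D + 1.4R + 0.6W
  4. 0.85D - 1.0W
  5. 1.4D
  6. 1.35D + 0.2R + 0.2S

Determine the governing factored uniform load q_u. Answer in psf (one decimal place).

1. 1.35(101) + 1.75(16) + 0.5(7) = 136.4 + 28.0 + 3.5 = 167.9
2. 1.3(101) + 0.6(67) + 0.6(7) = 131.3 + 40.2 + 4.2 = 175.7
3. 1.3(101) + 1.4(7) + 0.6(67) = 131.3 + 9.8 + 40.2 = 181.3
4. 0.85(101) - 1.0(67) = 85.9 - 67.0 = 18.9
5. 1.4(101) = 141.4
6. 1.35(101) + 0.2(7) + 0.2(16) = 136.4 + 1.4 + 3.2 = 141.0
Combination 3 governs: q_u = 181.3 psf.

181.3 psf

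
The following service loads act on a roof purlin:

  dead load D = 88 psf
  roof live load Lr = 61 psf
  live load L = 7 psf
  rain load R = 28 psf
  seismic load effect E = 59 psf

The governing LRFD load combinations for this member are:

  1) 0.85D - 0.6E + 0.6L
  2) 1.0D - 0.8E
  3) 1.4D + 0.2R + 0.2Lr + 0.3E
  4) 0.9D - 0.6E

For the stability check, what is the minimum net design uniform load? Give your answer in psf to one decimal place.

40.8 psf

1) 0.85(88) - 0.6(59) + 0.6(7) = 74.8 - 35.4 + 4.2 = 43.6
2) 1.0(88) - 0.8(59) = 88.0 - 47.2 = 40.8
3) 1.4(88) + 0.2(28) + 0.2(61) + 0.3(59) = 123.2 + 5.6 + 12.2 + 17.7 = 158.7
4) 0.9(88) - 0.6(59) = 79.2 - 35.4 = 43.8
Combination 2 gives the minimum: 40.8 psf.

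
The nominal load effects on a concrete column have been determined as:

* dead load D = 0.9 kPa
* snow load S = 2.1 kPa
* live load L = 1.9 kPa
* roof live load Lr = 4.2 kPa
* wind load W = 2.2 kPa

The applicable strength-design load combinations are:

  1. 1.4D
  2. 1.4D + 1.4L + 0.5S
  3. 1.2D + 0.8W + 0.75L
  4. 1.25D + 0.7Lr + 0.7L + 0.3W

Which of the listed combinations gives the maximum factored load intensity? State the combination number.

1. 1.4(0.9) = 1.3
2. 1.4(0.9) + 1.4(1.9) + 0.5(2.1) = 5.0
3. 1.2(0.9) + 0.8(2.2) + 0.75(1.9) = 1.1 + 1.8 + 1.4 = 4.3
4. 1.25(0.9) + 0.7(4.2) + 0.7(1.9) + 0.3(2.2) = 6.1
The largest value is 6.1 kPa from combination 4.

Combination 4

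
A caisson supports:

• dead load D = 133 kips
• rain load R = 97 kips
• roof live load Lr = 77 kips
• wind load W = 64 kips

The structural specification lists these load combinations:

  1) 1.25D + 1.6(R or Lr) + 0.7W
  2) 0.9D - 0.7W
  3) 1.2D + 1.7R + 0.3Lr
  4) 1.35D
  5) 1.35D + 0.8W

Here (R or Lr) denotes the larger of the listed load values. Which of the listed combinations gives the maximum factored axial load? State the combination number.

Combination 1

(R or Lr) → R = 97 kips.
1) 1.25(133) + 1.6(97) + 0.7(64) = 166.25 + 155.20 + 44.80 = 366.25
2) 0.9(133) - 0.7(64) = 119.70 - 44.80 = 74.90
3) 1.2(133) + 1.7(97) + 0.3(77) = 159.60 + 164.90 + 23.10 = 347.60
4) 1.35(133) = 179.55
5) 1.35(133) + 0.8(64) = 179.55 + 51.20 = 230.75
The largest value is 366.25 kips from combination 1.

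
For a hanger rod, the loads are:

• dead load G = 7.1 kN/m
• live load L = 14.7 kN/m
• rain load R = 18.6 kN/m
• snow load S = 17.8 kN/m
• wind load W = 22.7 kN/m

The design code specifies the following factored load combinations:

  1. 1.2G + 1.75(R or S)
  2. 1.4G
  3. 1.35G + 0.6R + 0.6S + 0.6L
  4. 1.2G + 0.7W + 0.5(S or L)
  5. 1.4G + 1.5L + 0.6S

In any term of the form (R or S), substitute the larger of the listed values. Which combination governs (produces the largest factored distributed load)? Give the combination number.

(R or S) → R = 18.6 kN/m; (S or L) → S = 17.8 kN/m.
1. 1.2(7.1) + 1.75(18.6) = 8.52 + 32.55 = 41.07
2. 1.4(7.1) = 9.94
3. 1.35(7.1) + 0.6(18.6) + 0.6(17.8) + 0.6(14.7) = 9.59 + 11.16 + 10.68 + 8.82 = 40.25
4. 1.2(7.1) + 0.7(22.7) + 0.5(17.8) = 8.52 + 15.89 + 8.90 = 33.31
5. 1.4(7.1) + 1.5(14.7) + 0.6(17.8) = 9.94 + 22.05 + 10.68 = 42.67
The largest value is 42.67 kN/m from combination 5.

Combination 5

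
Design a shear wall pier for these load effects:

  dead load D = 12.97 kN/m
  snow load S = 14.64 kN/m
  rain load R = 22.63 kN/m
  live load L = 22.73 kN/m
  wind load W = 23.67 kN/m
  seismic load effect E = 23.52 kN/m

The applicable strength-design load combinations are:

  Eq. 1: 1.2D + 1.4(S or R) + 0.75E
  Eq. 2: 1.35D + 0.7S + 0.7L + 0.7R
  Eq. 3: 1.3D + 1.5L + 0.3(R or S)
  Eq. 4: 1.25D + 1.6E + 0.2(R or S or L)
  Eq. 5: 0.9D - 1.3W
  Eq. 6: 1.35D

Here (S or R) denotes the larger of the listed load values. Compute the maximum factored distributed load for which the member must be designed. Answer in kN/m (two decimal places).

(S or R) → R = 22.63 kN/m; (R or S) → R = 22.63 kN/m; (R or S or L) → L = 22.73 kN/m.
Eq. 1: 1.2(12.97) + 1.4(22.63) + 0.75(23.52) = 64.89
Eq. 2: 1.35(12.97) + 0.7(14.64) + 0.7(22.73) + 0.7(22.63) = 17.51 + 10.25 + 15.91 + 15.84 = 59.51
Eq. 3: 1.3(12.97) + 1.5(22.73) + 0.3(22.63) = 16.86 + 34.10 + 6.79 = 57.75
Eq. 4: 1.25(12.97) + 1.6(23.52) + 0.2(22.73) = 16.21 + 37.63 + 4.55 = 58.39
Eq. 5: 0.9(12.97) - 1.3(23.67) = 11.67 - 30.77 = -19.10
Eq. 6: 1.35(12.97) = 17.51
The controlling combination is 1, giving 64.89 kN/m.

64.89 kN/m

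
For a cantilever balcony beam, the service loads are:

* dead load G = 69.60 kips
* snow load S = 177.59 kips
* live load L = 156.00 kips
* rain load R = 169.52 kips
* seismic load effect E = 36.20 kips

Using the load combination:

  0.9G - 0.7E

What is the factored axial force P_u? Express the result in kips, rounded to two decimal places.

37.30 kips

0.9(69.60) - 0.7(36.20) = 62.64 - 25.34 = 37.30
P_u = 37.30 kips.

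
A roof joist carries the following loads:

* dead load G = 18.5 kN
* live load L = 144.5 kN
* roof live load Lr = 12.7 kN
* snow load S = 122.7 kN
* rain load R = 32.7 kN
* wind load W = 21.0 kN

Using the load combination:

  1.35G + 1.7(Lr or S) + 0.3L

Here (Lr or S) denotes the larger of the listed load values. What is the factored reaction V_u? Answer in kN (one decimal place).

(Lr or S) → S = 122.7 kN.
1.35(18.5) + 1.7(122.7) + 0.3(144.5) = 276.9
V_u = 276.9 kN.

276.9 kN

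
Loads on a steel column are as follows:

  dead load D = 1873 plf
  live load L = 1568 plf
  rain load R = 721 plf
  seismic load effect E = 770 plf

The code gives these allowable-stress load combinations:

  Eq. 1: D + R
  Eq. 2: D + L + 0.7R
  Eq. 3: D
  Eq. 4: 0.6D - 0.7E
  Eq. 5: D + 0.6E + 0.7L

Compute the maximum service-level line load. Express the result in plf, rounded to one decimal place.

3945.7 plf

Eq. 1: 1.0(1873) + 1.0(721) = 2594.0
Eq. 2: 1.0(1873) + 1.0(1568) + 0.7(721) = 3945.7
Eq. 3: 1.0(1873) = 1873.0
Eq. 4: 0.6(1873) - 0.7(770) = 584.8
Eq. 5: 1.0(1873) + 0.6(770) + 0.7(1568) = 3432.6
Maximum is from combination 2.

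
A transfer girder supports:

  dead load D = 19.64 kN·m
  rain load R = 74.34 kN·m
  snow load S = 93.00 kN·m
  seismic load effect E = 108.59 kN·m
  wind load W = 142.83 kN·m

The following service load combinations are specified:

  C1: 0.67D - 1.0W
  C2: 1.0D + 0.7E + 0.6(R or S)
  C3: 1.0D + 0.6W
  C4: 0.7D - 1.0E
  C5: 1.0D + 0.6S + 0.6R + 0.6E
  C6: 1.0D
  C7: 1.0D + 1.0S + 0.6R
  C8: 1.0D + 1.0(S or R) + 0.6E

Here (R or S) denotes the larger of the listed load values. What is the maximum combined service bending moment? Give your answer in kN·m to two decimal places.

185.20 kN·m

(R or S) → S = 93.00 kN·m; (S or R) → S = 93.00 kN·m.
C1: 0.67(19.64) - 1.0(142.83) = 13.16 - 142.83 = -129.67
C2: 1.0(19.64) + 0.7(108.59) + 0.6(93.00) = 19.64 + 76.01 + 55.80 = 151.45
C3: 1.0(19.64) + 0.6(142.83) = 19.64 + 85.70 = 105.34
C4: 0.7(19.64) - 1.0(108.59) = 13.75 - 108.59 = -94.84
C5: 1.0(19.64) + 0.6(93.00) + 0.6(74.34) + 0.6(108.59) = 185.20
C6: 1.0(19.64) = 19.64
C7: 1.0(19.64) + 1.0(93.00) + 0.6(74.34) = 19.64 + 93.00 + 44.60 = 157.24
C8: 1.0(19.64) + 1.0(93.00) + 0.6(108.59) = 19.64 + 93.00 + 65.15 = 177.79
Maximum is from combination 5.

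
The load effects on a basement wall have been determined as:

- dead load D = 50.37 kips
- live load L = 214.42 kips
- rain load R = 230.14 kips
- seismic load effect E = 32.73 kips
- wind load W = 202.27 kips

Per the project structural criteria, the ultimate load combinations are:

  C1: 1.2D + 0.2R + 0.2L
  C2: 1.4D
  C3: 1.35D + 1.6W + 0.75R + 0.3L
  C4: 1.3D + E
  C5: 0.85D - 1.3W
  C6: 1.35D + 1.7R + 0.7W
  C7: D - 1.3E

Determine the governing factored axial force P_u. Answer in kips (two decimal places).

628.56 kips

C1: 1.2(50.37) + 0.2(230.14) + 0.2(214.42) = 149.36
C2: 1.4(50.37) = 70.52
C3: 1.35(50.37) + 1.6(202.27) + 0.75(230.14) + 0.3(214.42) = 628.56
C4: 1.3(50.37) + 1.0(32.73) = 65.48 + 32.73 = 98.21
C5: 0.85(50.37) - 1.3(202.27) = 42.81 - 262.95 = -220.14
C6: 1.35(50.37) + 1.7(230.14) + 0.7(202.27) = 68.00 + 391.24 + 141.59 = 600.83
C7: 1.0(50.37) - 1.3(32.73) = 50.37 - 42.55 = 7.82
The controlling combination is 3, giving 628.56 kips.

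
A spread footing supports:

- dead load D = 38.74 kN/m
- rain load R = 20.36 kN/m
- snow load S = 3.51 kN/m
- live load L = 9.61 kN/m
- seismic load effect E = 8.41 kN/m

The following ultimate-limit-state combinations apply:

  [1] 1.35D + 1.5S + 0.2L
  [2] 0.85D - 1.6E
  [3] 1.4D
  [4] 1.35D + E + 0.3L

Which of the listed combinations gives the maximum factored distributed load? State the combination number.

Combination 4

[1] 1.35(38.74) + 1.5(3.51) + 0.2(9.61) = 59.49
[2] 0.85(38.74) - 1.6(8.41) = 19.47
[3] 1.4(38.74) = 54.24
[4] 1.35(38.74) + 1.0(8.41) + 0.3(9.61) = 63.59
The largest value is 63.59 kN/m from combination 4.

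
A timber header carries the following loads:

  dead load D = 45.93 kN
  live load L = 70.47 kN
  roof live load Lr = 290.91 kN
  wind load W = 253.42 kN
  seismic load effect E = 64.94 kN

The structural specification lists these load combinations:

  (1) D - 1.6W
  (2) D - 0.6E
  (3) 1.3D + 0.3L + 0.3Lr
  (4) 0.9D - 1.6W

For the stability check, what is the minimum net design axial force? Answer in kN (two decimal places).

-364.14 kN

(1) 1.0(45.93) - 1.6(253.42) = 45.93 - 405.47 = -359.54
(2) 1.0(45.93) - 0.6(64.94) = 45.93 - 38.96 = 6.97
(3) 1.3(45.93) + 0.3(70.47) + 0.3(290.91) = 59.71 + 21.14 + 87.27 = 168.12
(4) 0.9(45.93) - 1.6(253.42) = -364.14
Combination 4 gives the minimum: -364.14 kN.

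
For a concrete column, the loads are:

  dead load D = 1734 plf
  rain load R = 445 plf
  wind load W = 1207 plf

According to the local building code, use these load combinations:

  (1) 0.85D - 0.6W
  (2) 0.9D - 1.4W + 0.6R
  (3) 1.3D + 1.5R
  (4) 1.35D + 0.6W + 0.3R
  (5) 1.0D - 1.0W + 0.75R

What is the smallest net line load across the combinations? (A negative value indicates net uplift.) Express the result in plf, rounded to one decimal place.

(1) 0.85(1734) - 0.6(1207) = 1473.9 - 724.2 = 749.7
(2) 0.9(1734) - 1.4(1207) + 0.6(445) = 1560.6 - 1689.8 + 267.0 = 137.8
(3) 1.3(1734) + 1.5(445) = 2254.2 + 667.5 = 2921.7
(4) 1.35(1734) + 0.6(1207) + 0.3(445) = 2340.9 + 724.2 + 133.5 = 3198.6
(5) 1.0(1734) - 1.0(1207) + 0.75(445) = 1734.0 - 1207.0 + 333.8 = 860.8
Combination 2 gives the minimum: 137.8 plf.

137.8 plf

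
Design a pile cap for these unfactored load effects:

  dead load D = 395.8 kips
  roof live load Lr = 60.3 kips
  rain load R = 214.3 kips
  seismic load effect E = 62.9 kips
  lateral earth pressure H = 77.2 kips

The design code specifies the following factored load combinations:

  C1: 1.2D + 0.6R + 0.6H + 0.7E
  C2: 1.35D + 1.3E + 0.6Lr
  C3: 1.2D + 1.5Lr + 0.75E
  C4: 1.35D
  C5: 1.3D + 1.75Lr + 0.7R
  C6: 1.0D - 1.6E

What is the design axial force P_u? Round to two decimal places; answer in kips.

770.08 kips

C1: 1.2(395.8) + 0.6(214.3) + 0.6(77.2) + 0.7(62.9) = 693.89
C2: 1.35(395.8) + 1.3(62.9) + 0.6(60.3) = 652.28
C3: 1.2(395.8) + 1.5(60.3) + 0.75(62.9) = 612.59
C4: 1.35(395.8) = 534.33
C5: 1.3(395.8) + 1.75(60.3) + 0.7(214.3) = 770.08
C6: 1.0(395.8) - 1.6(62.9) = 295.16
Maximum is from combination 5.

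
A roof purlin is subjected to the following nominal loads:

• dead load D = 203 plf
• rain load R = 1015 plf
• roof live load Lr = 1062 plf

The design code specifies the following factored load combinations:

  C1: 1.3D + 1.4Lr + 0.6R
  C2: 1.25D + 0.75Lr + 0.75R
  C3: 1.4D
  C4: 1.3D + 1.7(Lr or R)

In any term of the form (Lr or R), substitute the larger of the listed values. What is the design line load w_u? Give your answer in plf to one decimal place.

(Lr or R) → Lr = 1062 plf.
C1: 1.3(203) + 1.4(1062) + 0.6(1015) = 263.9 + 1486.8 + 609.0 = 2359.7
C2: 1.25(203) + 0.75(1062) + 0.75(1015) = 1811.5
C3: 1.4(203) = 284.2
C4: 1.3(203) + 1.7(1062) = 263.9 + 1805.4 = 2069.3
Maximum is from combination 1.

2359.7 plf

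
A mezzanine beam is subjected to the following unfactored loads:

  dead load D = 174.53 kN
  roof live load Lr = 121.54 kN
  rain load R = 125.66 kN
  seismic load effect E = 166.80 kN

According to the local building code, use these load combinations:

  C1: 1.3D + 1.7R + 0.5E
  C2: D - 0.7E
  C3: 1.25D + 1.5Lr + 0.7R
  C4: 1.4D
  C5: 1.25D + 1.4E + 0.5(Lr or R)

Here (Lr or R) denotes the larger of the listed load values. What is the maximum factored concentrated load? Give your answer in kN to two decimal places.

523.91 kN

(Lr or R) → R = 125.66 kN.
C1: 1.3(174.53) + 1.7(125.66) + 0.5(166.80) = 226.89 + 213.62 + 83.40 = 523.91
C2: 1.0(174.53) - 0.7(166.80) = 174.53 - 116.76 = 57.77
C3: 1.25(174.53) + 1.5(121.54) + 0.7(125.66) = 218.16 + 182.31 + 87.96 = 488.43
C4: 1.4(174.53) = 244.34
C5: 1.25(174.53) + 1.4(166.80) + 0.5(125.66) = 218.16 + 233.52 + 62.83 = 514.51
The controlling combination is 1, giving 523.91 kN.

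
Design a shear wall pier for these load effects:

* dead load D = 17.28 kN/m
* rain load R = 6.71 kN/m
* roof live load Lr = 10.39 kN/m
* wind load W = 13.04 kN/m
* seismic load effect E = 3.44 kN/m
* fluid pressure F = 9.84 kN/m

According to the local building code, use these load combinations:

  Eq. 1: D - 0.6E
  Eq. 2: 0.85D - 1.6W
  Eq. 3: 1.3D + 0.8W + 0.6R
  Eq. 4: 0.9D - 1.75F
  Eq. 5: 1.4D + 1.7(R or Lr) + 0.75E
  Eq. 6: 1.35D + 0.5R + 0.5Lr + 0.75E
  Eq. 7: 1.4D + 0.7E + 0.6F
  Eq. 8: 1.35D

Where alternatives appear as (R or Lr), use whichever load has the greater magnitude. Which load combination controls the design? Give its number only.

Combination 5

(R or Lr) → Lr = 10.39 kN/m.
Eq. 1: 1.0(17.28) - 0.6(3.44) = 15.22
Eq. 2: 0.85(17.28) - 1.6(13.04) = -6.18
Eq. 3: 1.3(17.28) + 0.8(13.04) + 0.6(6.71) = 36.92
Eq. 4: 0.9(17.28) - 1.75(9.84) = -1.67
Eq. 5: 1.4(17.28) + 1.7(10.39) + 0.75(3.44) = 44.44
Eq. 6: 1.35(17.28) + 0.5(6.71) + 0.5(10.39) + 0.75(3.44) = 34.46
Eq. 7: 1.4(17.28) + 0.7(3.44) + 0.6(9.84) = 32.50
Eq. 8: 1.35(17.28) = 23.33
The largest value is 44.44 kN/m from combination 5.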